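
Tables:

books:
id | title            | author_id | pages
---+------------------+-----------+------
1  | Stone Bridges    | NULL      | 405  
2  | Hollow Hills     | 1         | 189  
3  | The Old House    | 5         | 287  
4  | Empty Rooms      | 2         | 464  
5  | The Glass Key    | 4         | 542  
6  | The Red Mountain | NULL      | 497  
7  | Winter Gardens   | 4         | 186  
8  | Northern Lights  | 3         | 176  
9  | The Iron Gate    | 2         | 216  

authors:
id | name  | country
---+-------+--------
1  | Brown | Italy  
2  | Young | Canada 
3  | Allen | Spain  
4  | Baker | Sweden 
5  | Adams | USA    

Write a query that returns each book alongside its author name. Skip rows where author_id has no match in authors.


INNER JOIN keeps only books rows whose author_id matches an id in authors. Walk through each book:
  - book 1 (Stone Bridges): author_id=NULL, no match -> dropped
  - book 2 (Hollow Hills): author_id=1 -> matches Brown
  - book 3 (The Old House): author_id=5 -> matches Adams
  - book 4 (Empty Rooms): author_id=2 -> matches Young
  - book 5 (The Glass Key): author_id=4 -> matches Baker
  - book 6 (The Red Mountain): author_id=NULL, no match -> dropped
  - book 7 (Winter Gardens): author_id=4 -> matches Baker
  - book 8 (Northern Lights): author_id=3 -> matches Allen
  - book 9 (The Iron Gate): author_id=2 -> matches Young
So 2 of 9 rows are dropped.

SQL:
SELECT a.title, b.name AS author
FROM books a
INNER JOIN authors b ON a.author_id = b.id

Result:
title           | author
----------------+-------
Hollow Hills    | Brown 
The Old House   | Adams 
Empty Rooms     | Young 
The Glass Key   | Baker 
Winter Gardens  | Baker 
Northern Lights | Allen 
The Iron Gate   | Young 


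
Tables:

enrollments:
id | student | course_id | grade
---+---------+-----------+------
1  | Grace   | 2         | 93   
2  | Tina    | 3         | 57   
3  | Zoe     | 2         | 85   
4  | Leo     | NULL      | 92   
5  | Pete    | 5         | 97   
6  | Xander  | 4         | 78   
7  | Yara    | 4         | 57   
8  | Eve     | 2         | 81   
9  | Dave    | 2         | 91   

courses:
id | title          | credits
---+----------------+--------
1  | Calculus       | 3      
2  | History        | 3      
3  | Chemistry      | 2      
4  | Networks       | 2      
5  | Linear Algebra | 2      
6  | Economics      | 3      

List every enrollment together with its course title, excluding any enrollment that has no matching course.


INNER JOIN keeps only enrollments rows whose course_id matches an id in courses. Walk through each enrollment:
  - enrollment 1 (Grace): course_id=2 -> matches History
  - enrollment 2 (Tina): course_id=3 -> matches Chemistry
  - enrollment 3 (Zoe): course_id=2 -> matches History
  - enrollment 4 (Leo): course_id=NULL, no match -> dropped
  - enrollment 5 (Pete): course_id=5 -> matches Linear Algebra
  - enrollment 6 (Xander): course_id=4 -> matches Networks
  - enrollment 7 (Yara): course_id=4 -> matches Networks
  - enrollment 8 (Eve): course_id=2 -> matches History
  - enrollment 9 (Dave): course_id=2 -> matches History
So 1 of 9 rows is dropped.

SQL:
SELECT a.student, b.title AS course
FROM enrollments a
INNER JOIN courses b ON a.course_id = b.id

Result:
student | course        
--------+---------------
Grace   | History       
Tina    | Chemistry     
Zoe     | History       
Pete    | Linear Algebra
Xander  | Networks      
Yara    | Networks      
Eve     | History       
Dave    | History       


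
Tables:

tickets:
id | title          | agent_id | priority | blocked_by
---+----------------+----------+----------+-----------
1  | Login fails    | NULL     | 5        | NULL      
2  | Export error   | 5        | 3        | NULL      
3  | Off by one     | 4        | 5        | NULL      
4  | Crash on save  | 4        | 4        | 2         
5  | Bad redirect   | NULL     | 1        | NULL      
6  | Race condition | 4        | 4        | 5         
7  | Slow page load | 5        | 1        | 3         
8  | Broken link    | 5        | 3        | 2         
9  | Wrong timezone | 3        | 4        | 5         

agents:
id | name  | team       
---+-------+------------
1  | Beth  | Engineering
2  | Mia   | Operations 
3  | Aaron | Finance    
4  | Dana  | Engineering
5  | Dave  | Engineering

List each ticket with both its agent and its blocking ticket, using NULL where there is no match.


Two LEFT JOINs from the same base table tickets: one to agents via agent_id, one to tickets itself via blocked_by. Both are LEFT so every ticket is preserved.
Match against agents:
  - ticket 1 (Login fails): agent_id=NULL, no match -> kept with NULL
  - ticket 2 (Export error): agent_id=5 -> matches Dave
  - ticket 3 (Off by one): agent_id=4 -> matches Dana
  - ticket 4 (Crash on save): agent_id=4 -> matches Dana
  - ticket 5 (Bad redirect): agent_id=NULL, no match -> kept with NULL
  - ticket 6 (Race condition): agent_id=4 -> matches Dana
  - ticket 7 (Slow page load): agent_id=5 -> matches Dave
  - ticket 8 (Broken link): agent_id=5 -> matches Dave
  - ticket 9 (Wrong timezone): agent_id=3 -> matches Aaron
Match against tickets (self):
  - ticket 1 (Login fails): blocked_by=NULL -> NULL
  - ticket 2 (Export error): blocked_by=NULL -> NULL
  - ticket 3 (Off by one): blocked_by=NULL -> NULL
  - ticket 4 (Crash on save): blocked_by=2 -> Export error
  - ticket 5 (Bad redirect): blocked_by=NULL -> NULL
  - ticket 6 (Race condition): blocked_by=5 -> Bad redirect
  - ticket 7 (Slow page load): blocked_by=3 -> Off by one
  - ticket 8 (Broken link): blocked_by=2 -> Export error
  - ticket 9 (Wrong timezone): blocked_by=5 -> Bad redirect

SQL:
SELECT a.title, b.name AS agent, c.title AS blocked_by
FROM tickets a
LEFT JOIN agents b ON a.agent_id = b.id
LEFT JOIN tickets c ON a.blocked_by = c.id

Result:
title          | agent | blocked_by  
---------------+-------+-------------
Login fails    | NULL  | NULL        
Export error   | Dave  | NULL        
Off by one     | Dana  | NULL        
Crash on save  | Dana  | Export error
Bad redirect   | NULL  | NULL        
Race condition | Dana  | Bad redirect
Slow page load | Dave  | Off by one  
Broken link    | Dave  | Export error
Wrong timezone | Aaron | Bad redirect


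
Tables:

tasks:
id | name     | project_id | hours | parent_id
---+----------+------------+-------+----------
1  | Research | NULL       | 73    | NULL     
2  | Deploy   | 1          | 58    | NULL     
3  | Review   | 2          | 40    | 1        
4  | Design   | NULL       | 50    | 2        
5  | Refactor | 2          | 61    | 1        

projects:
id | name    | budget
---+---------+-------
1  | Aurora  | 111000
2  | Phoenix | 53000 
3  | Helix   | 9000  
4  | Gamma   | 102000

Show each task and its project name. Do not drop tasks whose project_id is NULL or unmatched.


LEFT JOIN keeps every row from tasks (the left table); where project_id has no match in projects, the project columns become NULL. Walk through each task:
  - task 1 (Research): project_id=NULL, no match -> kept with NULL
  - task 2 (Deploy): project_id=1 -> matches Aurora
  - task 3 (Review): project_id=2 -> matches Phoenix
  - task 4 (Design): project_id=NULL, no match -> kept with NULL
  - task 5 (Refactor): project_id=2 -> matches Phoenix
All 5 rows appear; 2 have NULL project.

SQL:
SELECT a.name, b.name AS project
FROM tasks a
LEFT JOIN projects b ON a.project_id = b.id

Result:
name     | project
---------+--------
Research | NULL   
Deploy   | Aurora 
Review   | Phoenix
Design   | NULL   
Refactor | Phoenix


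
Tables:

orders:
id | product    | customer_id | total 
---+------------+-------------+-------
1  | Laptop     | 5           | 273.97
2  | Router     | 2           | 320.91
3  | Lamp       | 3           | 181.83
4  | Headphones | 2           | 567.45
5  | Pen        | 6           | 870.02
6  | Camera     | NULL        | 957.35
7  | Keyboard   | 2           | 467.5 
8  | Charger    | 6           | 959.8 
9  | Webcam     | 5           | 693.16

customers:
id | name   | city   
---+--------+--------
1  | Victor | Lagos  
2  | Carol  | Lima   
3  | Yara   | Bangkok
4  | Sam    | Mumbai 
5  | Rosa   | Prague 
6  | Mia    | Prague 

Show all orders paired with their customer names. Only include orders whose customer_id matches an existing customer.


INNER JOIN keeps only orders rows whose customer_id matches an id in customers. Walk through each order:
  - order 1 (Laptop): customer_id=5 -> matches Rosa
  - order 2 (Router): customer_id=2 -> matches Carol
  - order 3 (Lamp): customer_id=3 -> matches Yara
  - order 4 (Headphones): customer_id=2 -> matches Carol
  - order 5 (Pen): customer_id=6 -> matches Mia
  - order 6 (Camera): customer_id=NULL, no match -> dropped
  - order 7 (Keyboard): customer_id=2 -> matches Carol
  - order 8 (Charger): customer_id=6 -> matches Mia
  - order 9 (Webcam): customer_id=5 -> matches Rosa
So 1 of 9 rows is dropped.

SQL:
SELECT a.product, b.name AS customer
FROM orders a
INNER JOIN customers b ON a.customer_id = b.id

Result:
product    | customer
-----------+---------
Laptop     | Rosa    
Router     | Carol   
Lamp       | Yara    
Headphones | Carol   
Pen        | Mia     
Keyboard   | Carol   
Charger    | Mia     
Webcam     | Rosa    


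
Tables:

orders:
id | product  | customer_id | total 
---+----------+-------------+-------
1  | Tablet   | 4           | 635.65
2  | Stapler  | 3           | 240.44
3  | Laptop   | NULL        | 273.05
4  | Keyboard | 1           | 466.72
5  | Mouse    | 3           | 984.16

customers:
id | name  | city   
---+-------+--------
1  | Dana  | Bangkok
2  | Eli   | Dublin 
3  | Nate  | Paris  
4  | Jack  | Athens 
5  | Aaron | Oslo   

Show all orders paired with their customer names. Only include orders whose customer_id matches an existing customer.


INNER JOIN keeps only orders rows whose customer_id matches an id in customers. Walk through each order:
  - order 1 (Tablet): customer_id=4 -> matches Jack
  - order 2 (Stapler): customer_id=3 -> matches Nate
  - order 3 (Laptop): customer_id=NULL, no match -> dropped
  - order 4 (Keyboard): customer_id=1 -> matches Dana
  - order 5 (Mouse): customer_id=3 -> matches Nate
So 1 of 5 rows is dropped.

SQL:
SELECT a.product, b.name AS customer
FROM orders a
INNER JOIN customers b ON a.customer_id = b.id

Result:
product  | customer
---------+---------
Tablet   | Jack    
Stapler  | Nate    
Keyboard | Dana    
Mouse    | Nate    


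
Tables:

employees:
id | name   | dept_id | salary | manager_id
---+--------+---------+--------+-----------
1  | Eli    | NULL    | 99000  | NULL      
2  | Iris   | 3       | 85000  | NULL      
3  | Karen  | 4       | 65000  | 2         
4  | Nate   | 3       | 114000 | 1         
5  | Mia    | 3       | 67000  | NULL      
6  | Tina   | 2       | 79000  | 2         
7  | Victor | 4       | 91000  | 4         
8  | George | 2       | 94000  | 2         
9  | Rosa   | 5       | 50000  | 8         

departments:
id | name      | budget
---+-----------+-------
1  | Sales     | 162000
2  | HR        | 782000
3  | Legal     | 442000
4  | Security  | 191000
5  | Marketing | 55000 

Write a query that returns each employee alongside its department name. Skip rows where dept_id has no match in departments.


INNER JOIN keeps only employees rows whose dept_id matches an id in departments. Walk through each employee:
  - employee 1 (Eli): dept_id=NULL, no match -> dropped
  - employee 2 (Iris): dept_id=3 -> matches Legal
  - employee 3 (Karen): dept_id=4 -> matches Security
  - employee 4 (Nate): dept_id=3 -> matches Legal
  - employee 5 (Mia): dept_id=3 -> matches Legal
  - employee 6 (Tina): dept_id=2 -> matches HR
  - employee 7 (Victor): dept_id=4 -> matches Security
  - employee 8 (George): dept_id=2 -> matches HR
  - employee 9 (Rosa): dept_id=5 -> matches Marketing
So 1 of 9 rows is dropped.

SQL:
SELECT a.name, b.name AS department
FROM employees a
INNER JOIN departments b ON a.dept_id = b.id

Result:
name   | department
-------+-----------
Iris   | Legal     
Karen  | Security  
Nate   | Legal     
Mia    | Legal     
Tina   | HR        
Victor | Security  
George | HR        
Rosa   | Marketing 


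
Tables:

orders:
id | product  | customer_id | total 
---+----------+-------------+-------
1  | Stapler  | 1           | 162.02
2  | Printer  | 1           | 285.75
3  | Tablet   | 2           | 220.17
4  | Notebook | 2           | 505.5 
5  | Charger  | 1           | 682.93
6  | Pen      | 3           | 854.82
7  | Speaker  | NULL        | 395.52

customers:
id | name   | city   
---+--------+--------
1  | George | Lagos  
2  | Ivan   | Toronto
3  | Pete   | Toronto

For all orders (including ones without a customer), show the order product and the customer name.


LEFT JOIN keeps every row from orders (the left table); where customer_id has no match in customers, the customer columns become NULL. Walk through each order:
  - order 1 (Stapler): customer_id=1 -> matches George
  - order 2 (Printer): customer_id=1 -> matches George
  - order 3 (Tablet): customer_id=2 -> matches Ivan
  - order 4 (Notebook): customer_id=2 -> matches Ivan
  - order 5 (Charger): customer_id=1 -> matches George
  - order 6 (Pen): customer_id=3 -> matches Pete
  - order 7 (Speaker): customer_id=NULL, no match -> kept with NULL
All 7 rows appear; 1 has NULL customer.

SQL:
SELECT a.product, b.name AS customer
FROM orders a
LEFT JOIN customers b ON a.customer_id = b.id

Result:
product  | customer
---------+---------
Stapler  | George  
Printer  | George  
Tablet   | Ivan    
Notebook | Ivan    
Charger  | George  
Pen      | Pete    
Speaker  | NULL    


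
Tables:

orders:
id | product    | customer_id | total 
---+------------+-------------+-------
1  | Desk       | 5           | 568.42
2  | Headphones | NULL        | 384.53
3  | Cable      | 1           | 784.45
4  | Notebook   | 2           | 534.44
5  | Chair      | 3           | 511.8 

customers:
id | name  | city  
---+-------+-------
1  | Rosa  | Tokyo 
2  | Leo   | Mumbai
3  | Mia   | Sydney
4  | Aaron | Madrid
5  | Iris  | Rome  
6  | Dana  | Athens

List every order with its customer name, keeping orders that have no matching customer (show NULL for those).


LEFT JOIN keeps every row from orders (the left table); where customer_id has no match in customers, the customer columns become NULL. Walk through each order:
  - order 1 (Desk): customer_id=5 -> matches Iris
  - order 2 (Headphones): customer_id=NULL, no match -> kept with NULL
  - order 3 (Cable): customer_id=1 -> matches Rosa
  - order 4 (Notebook): customer_id=2 -> matches Leo
  - order 5 (Chair): customer_id=3 -> matches Mia
All 5 rows appear; 1 has NULL customer.

SQL:
SELECT a.product, b.name AS customer
FROM orders a
LEFT JOIN customers b ON a.customer_id = b.id

Result:
product    | customer
-----------+---------
Desk       | Iris    
Headphones | NULL    
Cable      | Rosa    
Notebook   | Leo     
Chair      | Mia     


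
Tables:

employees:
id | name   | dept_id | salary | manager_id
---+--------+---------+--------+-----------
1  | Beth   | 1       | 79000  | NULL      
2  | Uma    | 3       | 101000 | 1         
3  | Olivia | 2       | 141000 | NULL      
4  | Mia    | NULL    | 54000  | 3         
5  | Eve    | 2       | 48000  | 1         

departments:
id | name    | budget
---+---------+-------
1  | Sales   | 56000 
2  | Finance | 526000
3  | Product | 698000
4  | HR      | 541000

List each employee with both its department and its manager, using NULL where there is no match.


Two LEFT JOINs from the same base table employees: one to departments via dept_id, one to employees itself via manager_id. Both are LEFT so every employee is preserved.
Match against departments:
  - employee 1 (Beth): dept_id=1 -> matches Sales
  - employee 2 (Uma): dept_id=3 -> matches Product
  - employee 3 (Olivia): dept_id=2 -> matches Finance
  - employee 4 (Mia): dept_id=NULL, no match -> kept with NULL
  - employee 5 (Eve): dept_id=2 -> matches Finance
Match against employees (self):
  - employee 1 (Beth): manager_id=NULL -> NULL
  - employee 2 (Uma): manager_id=1 -> Beth
  - employee 3 (Olivia): manager_id=NULL -> NULL
  - employee 4 (Mia): manager_id=3 -> Olivia
  - employee 5 (Eve): manager_id=1 -> Beth

SQL:
SELECT a.name, b.name AS department, c.name AS manager
FROM employees a
LEFT JOIN departments b ON a.dept_id = b.id
LEFT JOIN employees c ON a.manager_id = c.id

Result:
name   | department | manager
-------+------------+--------
Beth   | Sales      | NULL   
Uma    | Product    | Beth   
Olivia | Finance    | NULL   
Mia    | NULL       | Olivia 
Eve    | Finance    | Beth   


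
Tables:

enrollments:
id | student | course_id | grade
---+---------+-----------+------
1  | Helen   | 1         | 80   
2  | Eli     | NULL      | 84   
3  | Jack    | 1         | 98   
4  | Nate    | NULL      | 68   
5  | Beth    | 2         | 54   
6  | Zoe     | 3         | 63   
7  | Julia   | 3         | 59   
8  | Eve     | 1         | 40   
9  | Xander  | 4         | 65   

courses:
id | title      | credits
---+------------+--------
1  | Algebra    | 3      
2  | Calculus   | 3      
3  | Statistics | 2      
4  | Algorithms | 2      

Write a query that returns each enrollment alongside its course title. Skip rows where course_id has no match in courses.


INNER JOIN keeps only enrollments rows whose course_id matches an id in courses. Walk through each enrollment:
  - enrollment 1 (Helen): course_id=1 -> matches Algebra
  - enrollment 2 (Eli): course_id=NULL, no match -> dropped
  - enrollment 3 (Jack): course_id=1 -> matches Algebra
  - enrollment 4 (Nate): course_id=NULL, no match -> dropped
  - enrollment 5 (Beth): course_id=2 -> matches Calculus
  - enrollment 6 (Zoe): course_id=3 -> matches Statistics
  - enrollment 7 (Julia): course_id=3 -> matches Statistics
  - enrollment 8 (Eve): course_id=1 -> matches Algebra
  - enrollment 9 (Xander): course_id=4 -> matches Algorithms
So 2 of 9 rows are dropped.

SQL:
SELECT a.student, b.title AS course
FROM enrollments a
INNER JOIN courses b ON a.course_id = b.id

Result:
student | course    
--------+-----------
Helen   | Algebra   
Jack    | Algebra   
Beth    | Calculus  
Zoe     | Statistics
Julia   | Statistics
Eve     | Algebra   
Xander  | Algorithms


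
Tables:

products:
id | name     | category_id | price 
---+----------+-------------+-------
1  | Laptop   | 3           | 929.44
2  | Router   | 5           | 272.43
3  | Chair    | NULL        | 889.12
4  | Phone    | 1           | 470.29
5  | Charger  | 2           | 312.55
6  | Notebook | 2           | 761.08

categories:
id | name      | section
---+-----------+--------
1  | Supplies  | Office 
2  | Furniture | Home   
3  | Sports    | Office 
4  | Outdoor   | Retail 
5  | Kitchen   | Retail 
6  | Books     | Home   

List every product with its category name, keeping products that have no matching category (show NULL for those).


LEFT JOIN keeps every row from products (the left table); where category_id has no match in categories, the category columns become NULL. Walk through each product:
  - product 1 (Laptop): category_id=3 -> matches Sports
  - product 2 (Router): category_id=5 -> matches Kitchen
  - product 3 (Chair): category_id=NULL, no match -> kept with NULL
  - product 4 (Phone): category_id=1 -> matches Supplies
  - product 5 (Charger): category_id=2 -> matches Furniture
  - product 6 (Notebook): category_id=2 -> matches Furniture
All 6 rows appear; 1 has NULL category.

SQL:
SELECT a.name, b.name AS category
FROM products a
LEFT JOIN categories b ON a.category_id = b.id

Result:
name     | category 
---------+----------
Laptop   | Sports   
Router   | Kitchen  
Chair    | NULL     
Phone    | Supplies 
Charger  | Furniture
Notebook | Furniture


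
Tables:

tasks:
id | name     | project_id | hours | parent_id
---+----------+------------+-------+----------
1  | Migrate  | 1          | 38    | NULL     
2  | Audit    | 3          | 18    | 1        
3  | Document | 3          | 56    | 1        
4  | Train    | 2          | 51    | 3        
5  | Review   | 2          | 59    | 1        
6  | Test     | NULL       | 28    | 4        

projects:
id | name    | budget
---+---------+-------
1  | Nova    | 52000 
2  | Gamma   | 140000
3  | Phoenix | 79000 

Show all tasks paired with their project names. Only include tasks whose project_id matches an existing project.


INNER JOIN keeps only tasks rows whose project_id matches an id in projects. Walk through each task:
  - task 1 (Migrate): project_id=1 -> matches Nova
  - task 2 (Audit): project_id=3 -> matches Phoenix
  - task 3 (Document): project_id=3 -> matches Phoenix
  - task 4 (Train): project_id=2 -> matches Gamma
  - task 5 (Review): project_id=2 -> matches Gamma
  - task 6 (Test): project_id=NULL, no match -> dropped
So 1 of 6 rows is dropped.

SQL:
SELECT a.name, b.name AS project
FROM tasks a
INNER JOIN projects b ON a.project_id = b.id

Result:
name     | project
---------+--------
Migrate  | Nova   
Audit    | Phoenix
Document | Phoenix
Train    | Gamma  
Review   | Gamma  


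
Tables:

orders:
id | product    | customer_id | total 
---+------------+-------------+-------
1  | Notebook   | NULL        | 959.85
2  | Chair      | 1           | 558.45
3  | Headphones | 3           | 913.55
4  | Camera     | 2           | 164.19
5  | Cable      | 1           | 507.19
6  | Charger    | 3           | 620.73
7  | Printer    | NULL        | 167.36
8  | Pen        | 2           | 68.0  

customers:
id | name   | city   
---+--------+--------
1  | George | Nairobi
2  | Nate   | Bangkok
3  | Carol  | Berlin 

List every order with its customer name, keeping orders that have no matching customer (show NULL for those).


LEFT JOIN keeps every row from orders (the left table); where customer_id has no match in customers, the customer columns become NULL. Walk through each order:
  - order 1 (Notebook): customer_id=NULL, no match -> kept with NULL
  - order 2 (Chair): customer_id=1 -> matches George
  - order 3 (Headphones): customer_id=3 -> matches Carol
  - order 4 (Camera): customer_id=2 -> matches Nate
  - order 5 (Cable): customer_id=1 -> matches George
  - order 6 (Charger): customer_id=3 -> matches Carol
  - order 7 (Printer): customer_id=NULL, no match -> kept with NULL
  - order 8 (Pen): customer_id=2 -> matches Nate
All 8 rows appear; 2 have NULL customer.

SQL:
SELECT a.product, b.name AS customer
FROM orders a
LEFT JOIN customers b ON a.customer_id = b.id

Result:
product    | customer
-----------+---------
Notebook   | NULL    
Chair      | George  
Headphones | Carol   
Camera     | Nate    
Cable      | George  
Charger    | Carol   
Printer    | NULL    
Pen        | Nate    


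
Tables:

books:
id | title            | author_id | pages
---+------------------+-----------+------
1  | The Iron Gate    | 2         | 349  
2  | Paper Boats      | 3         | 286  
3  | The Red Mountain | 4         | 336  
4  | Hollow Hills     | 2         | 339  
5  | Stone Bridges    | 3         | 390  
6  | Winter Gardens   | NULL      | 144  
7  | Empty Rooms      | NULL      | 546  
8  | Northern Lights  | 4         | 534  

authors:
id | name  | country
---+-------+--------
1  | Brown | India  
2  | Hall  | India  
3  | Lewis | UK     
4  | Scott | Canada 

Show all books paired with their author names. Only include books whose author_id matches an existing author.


INNER JOIN keeps only books rows whose author_id matches an id in authors. Walk through each book:
  - book 1 (The Iron Gate): author_id=2 -> matches Hall
  - book 2 (Paper Boats): author_id=3 -> matches Lewis
  - book 3 (The Red Mountain): author_id=4 -> matches Scott
  - book 4 (Hollow Hills): author_id=2 -> matches Hall
  - book 5 (Stone Bridges): author_id=3 -> matches Lewis
  - book 6 (Winter Gardens): author_id=NULL, no match -> dropped
  - book 7 (Empty Rooms): author_id=NULL, no match -> dropped
  - book 8 (Northern Lights): author_id=4 -> matches Scott
So 2 of 8 rows are dropped.

SQL:
SELECT a.title, b.name AS author
FROM books a
INNER JOIN authors b ON a.author_id = b.id

Result:
title            | author
-----------------+-------
The Iron Gate    | Hall  
Paper Boats      | Lewis 
The Red Mountain | Scott 
Hollow Hills     | Hall  
Stone Bridges    | Lewis 
Northern Lights  | Scott 


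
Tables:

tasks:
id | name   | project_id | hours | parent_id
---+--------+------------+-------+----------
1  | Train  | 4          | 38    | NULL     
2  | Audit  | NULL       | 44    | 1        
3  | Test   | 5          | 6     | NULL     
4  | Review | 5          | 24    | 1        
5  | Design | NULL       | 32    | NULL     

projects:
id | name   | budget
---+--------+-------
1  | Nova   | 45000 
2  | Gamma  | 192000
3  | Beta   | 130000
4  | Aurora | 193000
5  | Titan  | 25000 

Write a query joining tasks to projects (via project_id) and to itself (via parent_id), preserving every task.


Two LEFT JOINs from the same base table tasks: one to projects via project_id, one to tasks itself via parent_id. Both are LEFT so every task is preserved.
Match against projects:
  - task 1 (Train): project_id=4 -> matches Aurora
  - task 2 (Audit): project_id=NULL, no match -> kept with NULL
  - task 3 (Test): project_id=5 -> matches Titan
  - task 4 (Review): project_id=5 -> matches Titan
  - task 5 (Design): project_id=NULL, no match -> kept with NULL
Match against tasks (self):
  - task 1 (Train): parent_id=NULL -> NULL
  - task 2 (Audit): parent_id=1 -> Train
  - task 3 (Test): parent_id=NULL -> NULL
  - task 4 (Review): parent_id=1 -> Train
  - task 5 (Design): parent_id=NULL -> NULL

SQL:
SELECT a.name, b.name AS project, c.name AS parent
FROM tasks a
LEFT JOIN projects b ON a.project_id = b.id
LEFT JOIN tasks c ON a.parent_id = c.id

Result:
name   | project | parent
-------+---------+-------
Train  | Aurora  | NULL  
Audit  | NULL    | Train 
Test   | Titan   | NULL  
Review | Titan   | Train 
Design | NULL    | NULL  


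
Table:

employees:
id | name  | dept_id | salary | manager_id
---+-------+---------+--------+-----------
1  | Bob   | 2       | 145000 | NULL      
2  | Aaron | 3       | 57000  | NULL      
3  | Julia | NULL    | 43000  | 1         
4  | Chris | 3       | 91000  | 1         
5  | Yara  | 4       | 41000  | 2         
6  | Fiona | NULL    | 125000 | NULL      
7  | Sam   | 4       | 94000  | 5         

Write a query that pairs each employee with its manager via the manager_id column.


This is a self-join: employees is joined to a second copy of itself, matching each row's manager_id to another row's id. Use LEFT JOIN so rows with manager_id=NULL are kept.
  - employee 1 (Bob): manager_id=NULL -> NULL
  - employee 2 (Aaron): manager_id=NULL -> NULL
  - employee 3 (Julia): manager_id=1 -> Bob
  - employee 4 (Chris): manager_id=1 -> Bob
  - employee 5 (Yara): manager_id=2 -> Aaron
  - employee 6 (Fiona): manager_id=NULL -> NULL
  - employee 7 (Sam): manager_id=5 -> Yara

SQL:
SELECT a.name AS item, b.name AS manager
FROM employees a
LEFT JOIN employees b ON a.manager_id = b.id

Result:
item  | manager
------+--------
Bob   | NULL   
Aaron | NULL   
Julia | Bob    
Chris | Bob    
Yara  | Aaron  
Fiona | NULL   
Sam   | Yara   


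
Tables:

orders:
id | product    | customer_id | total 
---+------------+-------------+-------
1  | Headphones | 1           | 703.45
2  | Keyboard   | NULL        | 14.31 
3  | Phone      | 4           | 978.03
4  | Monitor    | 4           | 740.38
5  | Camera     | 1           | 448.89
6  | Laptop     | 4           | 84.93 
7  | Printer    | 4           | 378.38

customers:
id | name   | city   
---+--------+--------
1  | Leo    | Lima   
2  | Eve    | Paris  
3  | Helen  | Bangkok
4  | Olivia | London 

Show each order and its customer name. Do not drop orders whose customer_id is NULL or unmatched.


LEFT JOIN keeps every row from orders (the left table); where customer_id has no match in customers, the customer columns become NULL. Walk through each order:
  - order 1 (Headphones): customer_id=1 -> matches Leo
  - order 2 (Keyboard): customer_id=NULL, no match -> kept with NULL
  - order 3 (Phone): customer_id=4 -> matches Olivia
  - order 4 (Monitor): customer_id=4 -> matches Olivia
  - order 5 (Camera): customer_id=1 -> matches Leo
  - order 6 (Laptop): customer_id=4 -> matches Olivia
  - order 7 (Printer): customer_id=4 -> matches Olivia
All 7 rows appear; 1 has NULL customer.

SQL:
SELECT a.product, b.name AS customer
FROM orders a
LEFT JOIN customers b ON a.customer_id = b.id

Result:
product    | customer
-----------+---------
Headphones | Leo     
Keyboard   | NULL    
Phone      | Olivia  
Monitor    | Olivia  
Camera     | Leo     
Laptop     | Olivia  
Printer    | Olivia  


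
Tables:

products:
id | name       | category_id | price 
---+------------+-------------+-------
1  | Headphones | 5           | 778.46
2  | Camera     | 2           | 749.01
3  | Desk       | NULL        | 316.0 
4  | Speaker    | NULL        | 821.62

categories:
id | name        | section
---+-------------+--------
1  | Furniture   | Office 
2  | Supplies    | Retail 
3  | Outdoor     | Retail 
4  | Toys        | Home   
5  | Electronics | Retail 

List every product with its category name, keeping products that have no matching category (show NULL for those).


LEFT JOIN keeps every row from products (the left table); where category_id has no match in categories, the category columns become NULL. Walk through each product:
  - product 1 (Headphones): category_id=5 -> matches Electronics
  - product 2 (Camera): category_id=2 -> matches Supplies
  - product 3 (Desk): category_id=NULL, no match -> kept with NULL
  - product 4 (Speaker): category_id=NULL, no match -> kept with NULL
All 4 rows appear; 2 have NULL category.

SQL:
SELECT a.name, b.name AS category
FROM products a
LEFT JOIN categories b ON a.category_id = b.id

Result:
name       | category   
-----------+------------
Headphones | Electronics
Camera     | Supplies   
Desk       | NULL       
Speaker    | NULL       


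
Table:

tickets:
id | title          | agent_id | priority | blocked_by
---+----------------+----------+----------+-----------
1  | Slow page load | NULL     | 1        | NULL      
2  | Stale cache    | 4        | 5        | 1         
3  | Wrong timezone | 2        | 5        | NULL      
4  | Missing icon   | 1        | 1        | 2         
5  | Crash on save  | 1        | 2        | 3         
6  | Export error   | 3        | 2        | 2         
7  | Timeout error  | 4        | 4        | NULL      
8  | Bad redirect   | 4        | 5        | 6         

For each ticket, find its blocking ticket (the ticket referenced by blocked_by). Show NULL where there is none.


This is a self-join: tickets is joined to a second copy of itself, matching each row's blocked_by to another row's id. Use LEFT JOIN so rows with blocked_by=NULL are kept.
  - ticket 1 (Slow page load): blocked_by=NULL -> NULL
  - ticket 2 (Stale cache): blocked_by=1 -> Slow page load
  - ticket 3 (Wrong timezone): blocked_by=NULL -> NULL
  - ticket 4 (Missing icon): blocked_by=2 -> Stale cache
  - ticket 5 (Crash on save): blocked_by=3 -> Wrong timezone
  - ticket 6 (Export error): blocked_by=2 -> Stale cache
  - ticket 7 (Timeout error): blocked_by=NULL -> NULL
  - ticket 8 (Bad redirect): blocked_by=6 -> Export error

SQL:
SELECT a.title AS item, b.title AS blocked_by
FROM tickets a
LEFT JOIN tickets b ON a.blocked_by = b.id

Result:
item           | blocked_by    
---------------+---------------
Slow page load | NULL          
Stale cache    | Slow page load
Wrong timezone | NULL          
Missing icon   | Stale cache   
Crash on save  | Wrong timezone
Export error   | Stale cache   
Timeout error  | NULL          
Bad redirect   | Export error  


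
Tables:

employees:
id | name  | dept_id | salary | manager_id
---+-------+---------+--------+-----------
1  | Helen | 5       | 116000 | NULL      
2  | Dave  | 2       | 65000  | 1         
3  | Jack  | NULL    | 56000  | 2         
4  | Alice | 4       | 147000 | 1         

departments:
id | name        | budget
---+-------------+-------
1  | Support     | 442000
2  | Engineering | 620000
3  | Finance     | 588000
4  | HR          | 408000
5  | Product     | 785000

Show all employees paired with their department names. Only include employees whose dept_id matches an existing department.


INNER JOIN keeps only employees rows whose dept_id matches an id in departments. Walk through each employee:
  - employee 1 (Helen): dept_id=5 -> matches Product
  - employee 2 (Dave): dept_id=2 -> matches Engineering
  - employee 3 (Jack): dept_id=NULL, no match -> dropped
  - employee 4 (Alice): dept_id=4 -> matches HR
So 1 of 4 rows is dropped.

SQL:
SELECT a.name, b.name AS department
FROM employees a
INNER JOIN departments b ON a.dept_id = b.id

Result:
name  | department 
------+------------
Helen | Product    
Dave  | Engineering
Alice | HR         


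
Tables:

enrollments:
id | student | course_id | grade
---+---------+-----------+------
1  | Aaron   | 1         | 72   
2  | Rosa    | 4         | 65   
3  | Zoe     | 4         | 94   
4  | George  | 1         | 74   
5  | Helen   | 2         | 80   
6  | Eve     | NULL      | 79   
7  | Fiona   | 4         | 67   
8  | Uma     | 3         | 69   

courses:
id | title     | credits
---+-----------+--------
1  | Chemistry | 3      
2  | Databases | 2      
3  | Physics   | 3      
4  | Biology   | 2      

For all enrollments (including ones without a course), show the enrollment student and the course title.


LEFT JOIN keeps every row from enrollments (the left table); where course_id has no match in courses, the course columns become NULL. Walk through each enrollment:
  - enrollment 1 (Aaron): course_id=1 -> matches Chemistry
  - enrollment 2 (Rosa): course_id=4 -> matches Biology
  - enrollment 3 (Zoe): course_id=4 -> matches Biology
  - enrollment 4 (George): course_id=1 -> matches Chemistry
  - enrollment 5 (Helen): course_id=2 -> matches Databases
  - enrollment 6 (Eve): course_id=NULL, no match -> kept with NULL
  - enrollment 7 (Fiona): course_id=4 -> matches Biology
  - enrollment 8 (Uma): course_id=3 -> matches Physics
All 8 rows appear; 1 has NULL course.

SQL:
SELECT a.student, b.title AS course
FROM enrollments a
LEFT JOIN courses b ON a.course_id = b.id

Result:
student | course   
--------+----------
Aaron   | Chemistry
Rosa    | Biology  
Zoe     | Biology  
George  | Chemistry
Helen   | Databases
Eve     | NULL     
Fiona   | Biology  
Uma     | Physics  


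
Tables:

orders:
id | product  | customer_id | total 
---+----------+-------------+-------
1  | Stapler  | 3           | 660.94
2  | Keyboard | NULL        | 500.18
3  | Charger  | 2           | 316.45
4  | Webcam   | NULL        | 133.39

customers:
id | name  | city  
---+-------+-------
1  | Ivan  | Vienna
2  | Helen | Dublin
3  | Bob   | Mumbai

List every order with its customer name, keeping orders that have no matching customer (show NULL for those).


LEFT JOIN keeps every row from orders (the left table); where customer_id has no match in customers, the customer columns become NULL. Walk through each order:
  - order 1 (Stapler): customer_id=3 -> matches Bob
  - order 2 (Keyboard): customer_id=NULL, no match -> kept with NULL
  - order 3 (Charger): customer_id=2 -> matches Helen
  - order 4 (Webcam): customer_id=NULL, no match -> kept with NULL
All 4 rows appear; 2 have NULL customer.

SQL:
SELECT a.product, b.name AS customer
FROM orders a
LEFT JOIN customers b ON a.customer_id = b.id

Result:
product  | customer
---------+---------
Stapler  | Bob     
Keyboard | NULL    
Charger  | Helen   
Webcam   | NULL    


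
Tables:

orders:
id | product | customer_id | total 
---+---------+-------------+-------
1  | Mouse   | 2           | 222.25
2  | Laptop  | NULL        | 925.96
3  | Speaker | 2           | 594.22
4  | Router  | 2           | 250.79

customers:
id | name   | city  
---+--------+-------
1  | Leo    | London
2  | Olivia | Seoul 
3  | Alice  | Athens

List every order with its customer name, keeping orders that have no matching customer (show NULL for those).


LEFT JOIN keeps every row from orders (the left table); where customer_id has no match in customers, the customer columns become NULL. Walk through each order:
  - order 1 (Mouse): customer_id=2 -> matches Olivia
  - order 2 (Laptop): customer_id=NULL, no match -> kept with NULL
  - order 3 (Speaker): customer_id=2 -> matches Olivia
  - order 4 (Router): customer_id=2 -> matches Olivia
All 4 rows appear; 1 has NULL customer.

SQL:
SELECT a.product, b.name AS customer
FROM orders a
LEFT JOIN customers b ON a.customer_id = b.id

Result:
product | customer
--------+---------
Mouse   | Olivia  
Laptop  | NULL    
Speaker | Olivia  
Router  | Olivia  


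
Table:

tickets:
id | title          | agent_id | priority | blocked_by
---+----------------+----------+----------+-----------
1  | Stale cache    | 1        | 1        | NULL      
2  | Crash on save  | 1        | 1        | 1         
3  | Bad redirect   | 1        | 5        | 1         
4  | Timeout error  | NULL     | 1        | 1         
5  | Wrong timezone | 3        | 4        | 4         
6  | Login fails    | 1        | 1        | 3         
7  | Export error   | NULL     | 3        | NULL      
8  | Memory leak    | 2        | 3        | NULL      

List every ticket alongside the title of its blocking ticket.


This is a self-join: tickets is joined to a second copy of itself, matching each row's blocked_by to another row's id. Use LEFT JOIN so rows with blocked_by=NULL are kept.
  - ticket 1 (Stale cache): blocked_by=NULL -> NULL
  - ticket 2 (Crash on save): blocked_by=1 -> Stale cache
  - ticket 3 (Bad redirect): blocked_by=1 -> Stale cache
  - ticket 4 (Timeout error): blocked_by=1 -> Stale cache
  - ticket 5 (Wrong timezone): blocked_by=4 -> Timeout error
  - ticket 6 (Login fails): blocked_by=3 -> Bad redirect
  - ticket 7 (Export error): blocked_by=NULL -> NULL
  - ticket 8 (Memory leak): blocked_by=NULL -> NULL

SQL:
SELECT a.title AS item, b.title AS blocked_by
FROM tickets a
LEFT JOIN tickets b ON a.blocked_by = b.id

Result:
item           | blocked_by   
---------------+--------------
Stale cache    | NULL         
Crash on save  | Stale cache  
Bad redirect   | Stale cache  
Timeout error  | Stale cache  
Wrong timezone | Timeout error
Login fails    | Bad redirect 
Export error   | NULL         
Memory leak    | NULL         


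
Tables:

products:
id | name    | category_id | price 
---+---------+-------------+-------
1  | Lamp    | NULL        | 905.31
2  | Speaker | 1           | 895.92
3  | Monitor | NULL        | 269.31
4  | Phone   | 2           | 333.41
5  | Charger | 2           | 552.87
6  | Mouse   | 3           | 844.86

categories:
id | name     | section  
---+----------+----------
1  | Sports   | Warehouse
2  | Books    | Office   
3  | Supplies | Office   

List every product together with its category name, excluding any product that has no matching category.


INNER JOIN keeps only products rows whose category_id matches an id in categories. Walk through each product:
  - product 1 (Lamp): category_id=NULL, no match -> dropped
  - product 2 (Speaker): category_id=1 -> matches Sports
  - product 3 (Monitor): category_id=NULL, no match -> dropped
  - product 4 (Phone): category_id=2 -> matches Books
  - product 5 (Charger): category_id=2 -> matches Books
  - product 6 (Mouse): category_id=3 -> matches Supplies
So 2 of 6 rows are dropped.

SQL:
SELECT a.name, b.name AS category
FROM products a
INNER JOIN categories b ON a.category_id = b.id

Result:
name    | category
--------+---------
Speaker | Sports  
Phone   | Books   
Charger | Books   
Mouse   | Supplies


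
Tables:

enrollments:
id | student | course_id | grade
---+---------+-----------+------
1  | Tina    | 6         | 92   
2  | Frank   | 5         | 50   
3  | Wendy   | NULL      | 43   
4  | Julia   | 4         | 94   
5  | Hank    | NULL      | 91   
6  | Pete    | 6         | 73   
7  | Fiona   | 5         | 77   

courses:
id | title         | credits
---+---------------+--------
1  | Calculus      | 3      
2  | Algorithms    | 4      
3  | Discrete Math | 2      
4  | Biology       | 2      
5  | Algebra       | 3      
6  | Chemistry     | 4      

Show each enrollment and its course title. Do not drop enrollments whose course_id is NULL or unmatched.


LEFT JOIN keeps every row from enrollments (the left table); where course_id has no match in courses, the course columns become NULL. Walk through each enrollment:
  - enrollment 1 (Tina): course_id=6 -> matches Chemistry
  - enrollment 2 (Frank): course_id=5 -> matches Algebra
  - enrollment 3 (Wendy): course_id=NULL, no match -> kept with NULL
  - enrollment 4 (Julia): course_id=4 -> matches Biology
  - enrollment 5 (Hank): course_id=NULL, no match -> kept with NULL
  - enrollment 6 (Pete): course_id=6 -> matches Chemistry
  - enrollment 7 (Fiona): course_id=5 -> matches Algebra
All 7 rows appear; 2 have NULL course.

SQL:
SELECT a.student, b.title AS course
FROM enrollments a
LEFT JOIN courses b ON a.course_id = b.id

Result:
student | course   
--------+----------
Tina    | Chemistry
Frank   | Algebra  
Wendy   | NULL     
Julia   | Biology  
Hank    | NULL     
Pete    | Chemistry
Fiona   | Algebra  
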